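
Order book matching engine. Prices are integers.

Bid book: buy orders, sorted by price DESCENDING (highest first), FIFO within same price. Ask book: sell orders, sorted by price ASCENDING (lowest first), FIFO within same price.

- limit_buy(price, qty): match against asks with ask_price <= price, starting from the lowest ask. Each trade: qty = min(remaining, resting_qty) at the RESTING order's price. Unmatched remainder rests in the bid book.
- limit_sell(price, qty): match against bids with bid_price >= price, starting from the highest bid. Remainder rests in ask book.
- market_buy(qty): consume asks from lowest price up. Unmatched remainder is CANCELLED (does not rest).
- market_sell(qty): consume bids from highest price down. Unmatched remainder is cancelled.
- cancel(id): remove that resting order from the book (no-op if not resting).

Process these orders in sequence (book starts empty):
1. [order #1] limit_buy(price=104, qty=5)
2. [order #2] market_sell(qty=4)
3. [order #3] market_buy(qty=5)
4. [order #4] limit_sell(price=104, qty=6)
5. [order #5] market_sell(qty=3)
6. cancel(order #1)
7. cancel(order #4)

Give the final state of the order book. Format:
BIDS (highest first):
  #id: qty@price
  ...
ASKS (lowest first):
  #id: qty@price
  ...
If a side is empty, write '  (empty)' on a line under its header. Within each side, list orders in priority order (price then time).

Answer: BIDS (highest first):
  (empty)
ASKS (lowest first):
  (empty)

Derivation:
After op 1 [order #1] limit_buy(price=104, qty=5): fills=none; bids=[#1:5@104] asks=[-]
After op 2 [order #2] market_sell(qty=4): fills=#1x#2:4@104; bids=[#1:1@104] asks=[-]
After op 3 [order #3] market_buy(qty=5): fills=none; bids=[#1:1@104] asks=[-]
After op 4 [order #4] limit_sell(price=104, qty=6): fills=#1x#4:1@104; bids=[-] asks=[#4:5@104]
After op 5 [order #5] market_sell(qty=3): fills=none; bids=[-] asks=[#4:5@104]
After op 6 cancel(order #1): fills=none; bids=[-] asks=[#4:5@104]
After op 7 cancel(order #4): fills=none; bids=[-] asks=[-]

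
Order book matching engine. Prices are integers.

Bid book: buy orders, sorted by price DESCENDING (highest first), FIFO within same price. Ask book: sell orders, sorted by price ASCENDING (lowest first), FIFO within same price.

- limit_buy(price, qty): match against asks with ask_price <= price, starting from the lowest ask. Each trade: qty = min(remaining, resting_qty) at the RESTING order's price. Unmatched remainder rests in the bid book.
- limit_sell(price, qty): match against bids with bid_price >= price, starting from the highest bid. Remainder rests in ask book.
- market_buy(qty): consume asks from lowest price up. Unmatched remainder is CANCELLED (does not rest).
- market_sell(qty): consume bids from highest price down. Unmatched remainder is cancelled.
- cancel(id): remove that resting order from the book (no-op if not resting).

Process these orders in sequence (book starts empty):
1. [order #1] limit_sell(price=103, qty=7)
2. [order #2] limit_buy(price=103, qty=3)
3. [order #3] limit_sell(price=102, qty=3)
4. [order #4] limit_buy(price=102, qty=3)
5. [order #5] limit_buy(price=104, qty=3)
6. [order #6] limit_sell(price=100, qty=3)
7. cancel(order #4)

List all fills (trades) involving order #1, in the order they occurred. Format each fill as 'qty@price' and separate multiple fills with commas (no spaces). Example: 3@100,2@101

After op 1 [order #1] limit_sell(price=103, qty=7): fills=none; bids=[-] asks=[#1:7@103]
After op 2 [order #2] limit_buy(price=103, qty=3): fills=#2x#1:3@103; bids=[-] asks=[#1:4@103]
After op 3 [order #3] limit_sell(price=102, qty=3): fills=none; bids=[-] asks=[#3:3@102 #1:4@103]
After op 4 [order #4] limit_buy(price=102, qty=3): fills=#4x#3:3@102; bids=[-] asks=[#1:4@103]
After op 5 [order #5] limit_buy(price=104, qty=3): fills=#5x#1:3@103; bids=[-] asks=[#1:1@103]
After op 6 [order #6] limit_sell(price=100, qty=3): fills=none; bids=[-] asks=[#6:3@100 #1:1@103]
After op 7 cancel(order #4): fills=none; bids=[-] asks=[#6:3@100 #1:1@103]

Answer: 3@103,3@103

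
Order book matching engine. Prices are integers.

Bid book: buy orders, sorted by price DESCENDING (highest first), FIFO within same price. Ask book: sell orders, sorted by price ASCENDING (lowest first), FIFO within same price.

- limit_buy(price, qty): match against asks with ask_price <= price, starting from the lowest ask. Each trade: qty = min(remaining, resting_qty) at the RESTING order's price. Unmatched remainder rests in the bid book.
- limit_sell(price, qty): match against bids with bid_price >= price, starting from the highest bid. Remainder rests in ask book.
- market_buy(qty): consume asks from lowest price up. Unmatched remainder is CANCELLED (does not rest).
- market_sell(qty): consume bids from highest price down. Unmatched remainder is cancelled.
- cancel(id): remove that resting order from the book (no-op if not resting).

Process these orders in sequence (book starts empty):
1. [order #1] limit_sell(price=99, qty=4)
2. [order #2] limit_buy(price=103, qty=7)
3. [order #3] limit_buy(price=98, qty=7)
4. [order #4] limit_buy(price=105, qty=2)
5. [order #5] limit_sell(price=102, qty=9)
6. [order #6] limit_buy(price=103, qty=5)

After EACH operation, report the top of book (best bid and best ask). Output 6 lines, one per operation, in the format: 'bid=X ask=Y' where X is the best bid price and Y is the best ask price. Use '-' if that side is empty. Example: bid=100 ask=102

Answer: bid=- ask=99
bid=103 ask=-
bid=103 ask=-
bid=105 ask=-
bid=98 ask=102
bid=103 ask=-

Derivation:
After op 1 [order #1] limit_sell(price=99, qty=4): fills=none; bids=[-] asks=[#1:4@99]
After op 2 [order #2] limit_buy(price=103, qty=7): fills=#2x#1:4@99; bids=[#2:3@103] asks=[-]
After op 3 [order #3] limit_buy(price=98, qty=7): fills=none; bids=[#2:3@103 #3:7@98] asks=[-]
After op 4 [order #4] limit_buy(price=105, qty=2): fills=none; bids=[#4:2@105 #2:3@103 #3:7@98] asks=[-]
After op 5 [order #5] limit_sell(price=102, qty=9): fills=#4x#5:2@105 #2x#5:3@103; bids=[#3:7@98] asks=[#5:4@102]
After op 6 [order #6] limit_buy(price=103, qty=5): fills=#6x#5:4@102; bids=[#6:1@103 #3:7@98] asks=[-]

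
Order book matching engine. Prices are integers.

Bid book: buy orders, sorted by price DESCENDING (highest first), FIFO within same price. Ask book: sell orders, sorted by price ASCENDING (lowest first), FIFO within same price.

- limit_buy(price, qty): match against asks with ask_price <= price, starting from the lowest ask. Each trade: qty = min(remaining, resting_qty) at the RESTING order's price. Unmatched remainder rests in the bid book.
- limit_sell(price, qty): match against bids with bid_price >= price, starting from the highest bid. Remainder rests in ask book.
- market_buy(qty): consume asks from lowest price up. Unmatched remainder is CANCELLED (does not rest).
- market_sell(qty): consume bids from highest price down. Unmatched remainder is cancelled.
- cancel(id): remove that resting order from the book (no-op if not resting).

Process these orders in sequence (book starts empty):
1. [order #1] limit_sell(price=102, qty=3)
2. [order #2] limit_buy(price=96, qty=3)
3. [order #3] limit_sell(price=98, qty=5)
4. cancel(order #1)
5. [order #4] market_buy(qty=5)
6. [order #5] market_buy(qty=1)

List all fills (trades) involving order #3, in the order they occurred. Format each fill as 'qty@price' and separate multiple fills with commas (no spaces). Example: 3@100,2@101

Answer: 5@98

Derivation:
After op 1 [order #1] limit_sell(price=102, qty=3): fills=none; bids=[-] asks=[#1:3@102]
After op 2 [order #2] limit_buy(price=96, qty=3): fills=none; bids=[#2:3@96] asks=[#1:3@102]
After op 3 [order #3] limit_sell(price=98, qty=5): fills=none; bids=[#2:3@96] asks=[#3:5@98 #1:3@102]
After op 4 cancel(order #1): fills=none; bids=[#2:3@96] asks=[#3:5@98]
After op 5 [order #4] market_buy(qty=5): fills=#4x#3:5@98; bids=[#2:3@96] asks=[-]
After op 6 [order #5] market_buy(qty=1): fills=none; bids=[#2:3@96] asks=[-]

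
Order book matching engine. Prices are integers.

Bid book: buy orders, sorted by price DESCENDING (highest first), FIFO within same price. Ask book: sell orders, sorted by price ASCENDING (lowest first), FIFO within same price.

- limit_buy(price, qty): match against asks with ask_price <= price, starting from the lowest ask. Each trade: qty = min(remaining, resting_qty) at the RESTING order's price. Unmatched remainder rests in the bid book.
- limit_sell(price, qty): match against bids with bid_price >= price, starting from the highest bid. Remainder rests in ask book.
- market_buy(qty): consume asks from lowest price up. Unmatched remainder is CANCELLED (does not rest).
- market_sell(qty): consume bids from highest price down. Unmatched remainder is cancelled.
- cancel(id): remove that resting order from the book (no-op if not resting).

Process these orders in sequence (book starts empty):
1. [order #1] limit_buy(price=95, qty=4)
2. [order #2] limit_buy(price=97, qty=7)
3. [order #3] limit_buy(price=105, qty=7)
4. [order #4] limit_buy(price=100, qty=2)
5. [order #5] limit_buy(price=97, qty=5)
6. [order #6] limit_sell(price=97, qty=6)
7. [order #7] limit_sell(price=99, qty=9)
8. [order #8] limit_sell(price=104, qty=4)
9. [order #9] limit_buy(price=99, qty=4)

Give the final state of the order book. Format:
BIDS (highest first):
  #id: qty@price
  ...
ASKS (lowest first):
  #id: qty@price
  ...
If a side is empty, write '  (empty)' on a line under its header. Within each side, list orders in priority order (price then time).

Answer: BIDS (highest first):
  #2: 7@97
  #5: 5@97
  #1: 4@95
ASKS (lowest first):
  #7: 2@99
  #8: 4@104

Derivation:
After op 1 [order #1] limit_buy(price=95, qty=4): fills=none; bids=[#1:4@95] asks=[-]
After op 2 [order #2] limit_buy(price=97, qty=7): fills=none; bids=[#2:7@97 #1:4@95] asks=[-]
After op 3 [order #3] limit_buy(price=105, qty=7): fills=none; bids=[#3:7@105 #2:7@97 #1:4@95] asks=[-]
After op 4 [order #4] limit_buy(price=100, qty=2): fills=none; bids=[#3:7@105 #4:2@100 #2:7@97 #1:4@95] asks=[-]
After op 5 [order #5] limit_buy(price=97, qty=5): fills=none; bids=[#3:7@105 #4:2@100 #2:7@97 #5:5@97 #1:4@95] asks=[-]
After op 6 [order #6] limit_sell(price=97, qty=6): fills=#3x#6:6@105; bids=[#3:1@105 #4:2@100 #2:7@97 #5:5@97 #1:4@95] asks=[-]
After op 7 [order #7] limit_sell(price=99, qty=9): fills=#3x#7:1@105 #4x#7:2@100; bids=[#2:7@97 #5:5@97 #1:4@95] asks=[#7:6@99]
After op 8 [order #8] limit_sell(price=104, qty=4): fills=none; bids=[#2:7@97 #5:5@97 #1:4@95] asks=[#7:6@99 #8:4@104]
After op 9 [order #9] limit_buy(price=99, qty=4): fills=#9x#7:4@99; bids=[#2:7@97 #5:5@97 #1:4@95] asks=[#7:2@99 #8:4@104]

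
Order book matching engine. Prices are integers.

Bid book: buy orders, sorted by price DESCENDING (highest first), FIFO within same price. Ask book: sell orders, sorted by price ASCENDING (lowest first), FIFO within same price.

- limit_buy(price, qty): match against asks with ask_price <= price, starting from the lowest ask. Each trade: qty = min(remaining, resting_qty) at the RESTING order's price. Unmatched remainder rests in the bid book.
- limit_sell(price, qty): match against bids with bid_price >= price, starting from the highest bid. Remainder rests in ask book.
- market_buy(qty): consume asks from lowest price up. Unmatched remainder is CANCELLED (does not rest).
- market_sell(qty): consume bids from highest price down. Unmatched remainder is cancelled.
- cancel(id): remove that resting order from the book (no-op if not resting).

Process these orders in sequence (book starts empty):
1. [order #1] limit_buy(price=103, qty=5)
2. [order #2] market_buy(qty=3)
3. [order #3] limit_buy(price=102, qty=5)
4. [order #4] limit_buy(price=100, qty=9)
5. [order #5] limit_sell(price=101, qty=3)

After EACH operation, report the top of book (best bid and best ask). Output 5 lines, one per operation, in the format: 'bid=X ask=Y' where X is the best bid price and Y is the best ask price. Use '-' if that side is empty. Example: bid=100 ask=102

After op 1 [order #1] limit_buy(price=103, qty=5): fills=none; bids=[#1:5@103] asks=[-]
After op 2 [order #2] market_buy(qty=3): fills=none; bids=[#1:5@103] asks=[-]
After op 3 [order #3] limit_buy(price=102, qty=5): fills=none; bids=[#1:5@103 #3:5@102] asks=[-]
After op 4 [order #4] limit_buy(price=100, qty=9): fills=none; bids=[#1:5@103 #3:5@102 #4:9@100] asks=[-]
After op 5 [order #5] limit_sell(price=101, qty=3): fills=#1x#5:3@103; bids=[#1:2@103 #3:5@102 #4:9@100] asks=[-]

Answer: bid=103 ask=-
bid=103 ask=-
bid=103 ask=-
bid=103 ask=-
bid=103 ask=-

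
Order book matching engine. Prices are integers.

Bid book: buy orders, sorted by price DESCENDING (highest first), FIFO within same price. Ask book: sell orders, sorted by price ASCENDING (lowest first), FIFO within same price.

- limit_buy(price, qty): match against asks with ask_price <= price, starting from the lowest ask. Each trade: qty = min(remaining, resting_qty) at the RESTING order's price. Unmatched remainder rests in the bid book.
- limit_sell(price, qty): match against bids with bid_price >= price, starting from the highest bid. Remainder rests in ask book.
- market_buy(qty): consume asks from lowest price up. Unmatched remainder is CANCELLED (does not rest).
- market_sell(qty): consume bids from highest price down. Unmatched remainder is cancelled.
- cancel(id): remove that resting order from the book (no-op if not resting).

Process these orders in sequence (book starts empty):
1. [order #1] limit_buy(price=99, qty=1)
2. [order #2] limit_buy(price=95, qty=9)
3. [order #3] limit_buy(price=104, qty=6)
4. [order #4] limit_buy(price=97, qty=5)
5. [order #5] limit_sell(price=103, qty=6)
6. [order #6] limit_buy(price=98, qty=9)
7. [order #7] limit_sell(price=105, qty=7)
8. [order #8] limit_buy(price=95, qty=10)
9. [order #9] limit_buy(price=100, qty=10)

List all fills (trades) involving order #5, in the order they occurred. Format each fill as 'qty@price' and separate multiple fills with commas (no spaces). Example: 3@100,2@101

After op 1 [order #1] limit_buy(price=99, qty=1): fills=none; bids=[#1:1@99] asks=[-]
After op 2 [order #2] limit_buy(price=95, qty=9): fills=none; bids=[#1:1@99 #2:9@95] asks=[-]
After op 3 [order #3] limit_buy(price=104, qty=6): fills=none; bids=[#3:6@104 #1:1@99 #2:9@95] asks=[-]
After op 4 [order #4] limit_buy(price=97, qty=5): fills=none; bids=[#3:6@104 #1:1@99 #4:5@97 #2:9@95] asks=[-]
After op 5 [order #5] limit_sell(price=103, qty=6): fills=#3x#5:6@104; bids=[#1:1@99 #4:5@97 #2:9@95] asks=[-]
After op 6 [order #6] limit_buy(price=98, qty=9): fills=none; bids=[#1:1@99 #6:9@98 #4:5@97 #2:9@95] asks=[-]
After op 7 [order #7] limit_sell(price=105, qty=7): fills=none; bids=[#1:1@99 #6:9@98 #4:5@97 #2:9@95] asks=[#7:7@105]
After op 8 [order #8] limit_buy(price=95, qty=10): fills=none; bids=[#1:1@99 #6:9@98 #4:5@97 #2:9@95 #8:10@95] asks=[#7:7@105]
After op 9 [order #9] limit_buy(price=100, qty=10): fills=none; bids=[#9:10@100 #1:1@99 #6:9@98 #4:5@97 #2:9@95 #8:10@95] asks=[#7:7@105]

Answer: 6@104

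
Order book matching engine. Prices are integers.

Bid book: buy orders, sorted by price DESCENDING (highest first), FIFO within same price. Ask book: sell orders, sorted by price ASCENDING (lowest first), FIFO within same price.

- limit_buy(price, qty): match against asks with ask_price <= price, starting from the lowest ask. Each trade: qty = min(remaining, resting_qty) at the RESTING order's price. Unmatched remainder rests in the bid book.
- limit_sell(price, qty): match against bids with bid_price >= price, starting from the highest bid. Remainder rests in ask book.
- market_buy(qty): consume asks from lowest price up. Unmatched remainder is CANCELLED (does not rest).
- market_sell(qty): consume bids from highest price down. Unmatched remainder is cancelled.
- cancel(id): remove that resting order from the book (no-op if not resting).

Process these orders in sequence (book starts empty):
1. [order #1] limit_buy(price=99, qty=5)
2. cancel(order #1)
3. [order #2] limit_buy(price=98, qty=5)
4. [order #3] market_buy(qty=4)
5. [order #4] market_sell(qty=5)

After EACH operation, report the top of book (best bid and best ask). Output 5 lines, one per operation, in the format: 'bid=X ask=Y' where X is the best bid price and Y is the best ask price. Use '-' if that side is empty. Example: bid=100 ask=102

After op 1 [order #1] limit_buy(price=99, qty=5): fills=none; bids=[#1:5@99] asks=[-]
After op 2 cancel(order #1): fills=none; bids=[-] asks=[-]
After op 3 [order #2] limit_buy(price=98, qty=5): fills=none; bids=[#2:5@98] asks=[-]
After op 4 [order #3] market_buy(qty=4): fills=none; bids=[#2:5@98] asks=[-]
After op 5 [order #4] market_sell(qty=5): fills=#2x#4:5@98; bids=[-] asks=[-]

Answer: bid=99 ask=-
bid=- ask=-
bid=98 ask=-
bid=98 ask=-
bid=- ask=-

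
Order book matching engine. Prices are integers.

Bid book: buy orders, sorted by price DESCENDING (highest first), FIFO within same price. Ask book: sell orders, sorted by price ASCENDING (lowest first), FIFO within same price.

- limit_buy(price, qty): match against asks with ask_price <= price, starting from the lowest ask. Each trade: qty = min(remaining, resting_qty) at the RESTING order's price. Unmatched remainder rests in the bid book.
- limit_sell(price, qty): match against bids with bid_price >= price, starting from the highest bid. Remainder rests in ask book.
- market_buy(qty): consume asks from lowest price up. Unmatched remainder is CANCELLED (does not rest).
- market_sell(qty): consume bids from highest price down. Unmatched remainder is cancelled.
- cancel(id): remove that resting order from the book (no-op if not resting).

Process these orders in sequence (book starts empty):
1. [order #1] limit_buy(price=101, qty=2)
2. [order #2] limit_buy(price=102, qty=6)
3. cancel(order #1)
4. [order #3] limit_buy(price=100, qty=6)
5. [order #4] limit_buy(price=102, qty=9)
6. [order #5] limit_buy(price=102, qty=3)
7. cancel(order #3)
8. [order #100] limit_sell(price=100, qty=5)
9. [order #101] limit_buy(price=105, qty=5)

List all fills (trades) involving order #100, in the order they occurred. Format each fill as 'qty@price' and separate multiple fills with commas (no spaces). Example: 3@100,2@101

After op 1 [order #1] limit_buy(price=101, qty=2): fills=none; bids=[#1:2@101] asks=[-]
After op 2 [order #2] limit_buy(price=102, qty=6): fills=none; bids=[#2:6@102 #1:2@101] asks=[-]
After op 3 cancel(order #1): fills=none; bids=[#2:6@102] asks=[-]
After op 4 [order #3] limit_buy(price=100, qty=6): fills=none; bids=[#2:6@102 #3:6@100] asks=[-]
After op 5 [order #4] limit_buy(price=102, qty=9): fills=none; bids=[#2:6@102 #4:9@102 #3:6@100] asks=[-]
After op 6 [order #5] limit_buy(price=102, qty=3): fills=none; bids=[#2:6@102 #4:9@102 #5:3@102 #3:6@100] asks=[-]
After op 7 cancel(order #3): fills=none; bids=[#2:6@102 #4:9@102 #5:3@102] asks=[-]
After op 8 [order #100] limit_sell(price=100, qty=5): fills=#2x#100:5@102; bids=[#2:1@102 #4:9@102 #5:3@102] asks=[-]
After op 9 [order #101] limit_buy(price=105, qty=5): fills=none; bids=[#101:5@105 #2:1@102 #4:9@102 #5:3@102] asks=[-]

Answer: 5@102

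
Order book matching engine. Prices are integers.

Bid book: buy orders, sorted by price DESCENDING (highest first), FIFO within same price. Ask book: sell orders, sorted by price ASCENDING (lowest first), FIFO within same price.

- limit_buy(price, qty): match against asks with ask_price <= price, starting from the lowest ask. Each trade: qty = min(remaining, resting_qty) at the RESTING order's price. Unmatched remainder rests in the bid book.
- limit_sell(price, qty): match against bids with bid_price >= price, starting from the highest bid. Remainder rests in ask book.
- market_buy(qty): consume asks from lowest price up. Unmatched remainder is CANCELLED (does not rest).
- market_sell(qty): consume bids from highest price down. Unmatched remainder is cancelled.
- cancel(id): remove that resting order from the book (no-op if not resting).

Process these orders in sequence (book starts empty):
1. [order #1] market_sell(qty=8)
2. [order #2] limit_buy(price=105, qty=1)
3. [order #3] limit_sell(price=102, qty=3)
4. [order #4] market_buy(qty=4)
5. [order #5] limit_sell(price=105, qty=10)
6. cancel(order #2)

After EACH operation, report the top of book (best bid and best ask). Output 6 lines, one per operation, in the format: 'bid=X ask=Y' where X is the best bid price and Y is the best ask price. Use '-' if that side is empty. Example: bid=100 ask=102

Answer: bid=- ask=-
bid=105 ask=-
bid=- ask=102
bid=- ask=-
bid=- ask=105
bid=- ask=105

Derivation:
After op 1 [order #1] market_sell(qty=8): fills=none; bids=[-] asks=[-]
After op 2 [order #2] limit_buy(price=105, qty=1): fills=none; bids=[#2:1@105] asks=[-]
After op 3 [order #3] limit_sell(price=102, qty=3): fills=#2x#3:1@105; bids=[-] asks=[#3:2@102]
After op 4 [order #4] market_buy(qty=4): fills=#4x#3:2@102; bids=[-] asks=[-]
After op 5 [order #5] limit_sell(price=105, qty=10): fills=none; bids=[-] asks=[#5:10@105]
After op 6 cancel(order #2): fills=none; bids=[-] asks=[#5:10@105]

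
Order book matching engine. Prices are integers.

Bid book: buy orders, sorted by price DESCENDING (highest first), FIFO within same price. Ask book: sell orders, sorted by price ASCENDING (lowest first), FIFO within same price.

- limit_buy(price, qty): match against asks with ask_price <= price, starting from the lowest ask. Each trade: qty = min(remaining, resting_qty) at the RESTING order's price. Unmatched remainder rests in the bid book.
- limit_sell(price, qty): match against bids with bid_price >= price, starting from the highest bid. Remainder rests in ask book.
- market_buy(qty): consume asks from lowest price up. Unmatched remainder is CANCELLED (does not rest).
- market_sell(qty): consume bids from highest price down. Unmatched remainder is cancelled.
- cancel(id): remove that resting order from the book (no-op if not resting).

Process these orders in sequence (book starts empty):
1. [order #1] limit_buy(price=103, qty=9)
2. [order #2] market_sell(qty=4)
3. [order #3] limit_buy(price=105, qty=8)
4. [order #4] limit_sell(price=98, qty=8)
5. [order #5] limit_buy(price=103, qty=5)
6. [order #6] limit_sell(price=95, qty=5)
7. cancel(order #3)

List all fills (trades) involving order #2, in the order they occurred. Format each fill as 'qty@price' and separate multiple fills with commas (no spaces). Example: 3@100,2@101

Answer: 4@103

Derivation:
After op 1 [order #1] limit_buy(price=103, qty=9): fills=none; bids=[#1:9@103] asks=[-]
After op 2 [order #2] market_sell(qty=4): fills=#1x#2:4@103; bids=[#1:5@103] asks=[-]
After op 3 [order #3] limit_buy(price=105, qty=8): fills=none; bids=[#3:8@105 #1:5@103] asks=[-]
After op 4 [order #4] limit_sell(price=98, qty=8): fills=#3x#4:8@105; bids=[#1:5@103] asks=[-]
After op 5 [order #5] limit_buy(price=103, qty=5): fills=none; bids=[#1:5@103 #5:5@103] asks=[-]
After op 6 [order #6] limit_sell(price=95, qty=5): fills=#1x#6:5@103; bids=[#5:5@103] asks=[-]
After op 7 cancel(order #3): fills=none; bids=[#5:5@103] asks=[-]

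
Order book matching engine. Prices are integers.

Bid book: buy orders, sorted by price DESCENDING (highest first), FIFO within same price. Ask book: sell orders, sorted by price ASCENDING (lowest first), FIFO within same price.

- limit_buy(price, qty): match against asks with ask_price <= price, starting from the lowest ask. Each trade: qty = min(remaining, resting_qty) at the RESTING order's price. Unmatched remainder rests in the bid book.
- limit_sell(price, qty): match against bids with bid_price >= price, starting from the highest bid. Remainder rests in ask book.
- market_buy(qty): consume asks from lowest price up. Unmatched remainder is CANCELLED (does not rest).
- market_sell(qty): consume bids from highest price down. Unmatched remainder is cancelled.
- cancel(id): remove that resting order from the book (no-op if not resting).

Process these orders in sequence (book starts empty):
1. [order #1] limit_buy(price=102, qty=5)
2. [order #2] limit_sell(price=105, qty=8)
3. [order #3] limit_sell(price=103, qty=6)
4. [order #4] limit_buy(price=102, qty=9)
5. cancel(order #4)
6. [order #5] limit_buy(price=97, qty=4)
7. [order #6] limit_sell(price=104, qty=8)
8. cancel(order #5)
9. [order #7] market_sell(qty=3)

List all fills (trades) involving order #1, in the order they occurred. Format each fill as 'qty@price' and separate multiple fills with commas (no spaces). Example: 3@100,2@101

After op 1 [order #1] limit_buy(price=102, qty=5): fills=none; bids=[#1:5@102] asks=[-]
After op 2 [order #2] limit_sell(price=105, qty=8): fills=none; bids=[#1:5@102] asks=[#2:8@105]
After op 3 [order #3] limit_sell(price=103, qty=6): fills=none; bids=[#1:5@102] asks=[#3:6@103 #2:8@105]
After op 4 [order #4] limit_buy(price=102, qty=9): fills=none; bids=[#1:5@102 #4:9@102] asks=[#3:6@103 #2:8@105]
After op 5 cancel(order #4): fills=none; bids=[#1:5@102] asks=[#3:6@103 #2:8@105]
After op 6 [order #5] limit_buy(price=97, qty=4): fills=none; bids=[#1:5@102 #5:4@97] asks=[#3:6@103 #2:8@105]
After op 7 [order #6] limit_sell(price=104, qty=8): fills=none; bids=[#1:5@102 #5:4@97] asks=[#3:6@103 #6:8@104 #2:8@105]
After op 8 cancel(order #5): fills=none; bids=[#1:5@102] asks=[#3:6@103 #6:8@104 #2:8@105]
After op 9 [order #7] market_sell(qty=3): fills=#1x#7:3@102; bids=[#1:2@102] asks=[#3:6@103 #6:8@104 #2:8@105]

Answer: 3@102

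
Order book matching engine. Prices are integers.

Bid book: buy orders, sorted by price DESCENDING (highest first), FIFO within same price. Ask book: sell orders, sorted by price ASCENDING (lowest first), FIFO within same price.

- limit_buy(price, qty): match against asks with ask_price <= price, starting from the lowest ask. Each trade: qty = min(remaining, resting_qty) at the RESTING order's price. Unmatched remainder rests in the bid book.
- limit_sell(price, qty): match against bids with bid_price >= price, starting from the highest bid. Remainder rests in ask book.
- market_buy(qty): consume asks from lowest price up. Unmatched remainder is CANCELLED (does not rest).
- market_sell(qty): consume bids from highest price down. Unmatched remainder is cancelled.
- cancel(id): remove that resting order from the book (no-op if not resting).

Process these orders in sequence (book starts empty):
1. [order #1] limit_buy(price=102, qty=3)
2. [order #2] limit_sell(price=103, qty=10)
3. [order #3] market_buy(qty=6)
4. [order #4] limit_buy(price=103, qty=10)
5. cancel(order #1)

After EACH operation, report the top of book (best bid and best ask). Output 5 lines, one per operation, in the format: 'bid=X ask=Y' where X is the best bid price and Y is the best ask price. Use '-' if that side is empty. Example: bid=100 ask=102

After op 1 [order #1] limit_buy(price=102, qty=3): fills=none; bids=[#1:3@102] asks=[-]
After op 2 [order #2] limit_sell(price=103, qty=10): fills=none; bids=[#1:3@102] asks=[#2:10@103]
After op 3 [order #3] market_buy(qty=6): fills=#3x#2:6@103; bids=[#1:3@102] asks=[#2:4@103]
After op 4 [order #4] limit_buy(price=103, qty=10): fills=#4x#2:4@103; bids=[#4:6@103 #1:3@102] asks=[-]
After op 5 cancel(order #1): fills=none; bids=[#4:6@103] asks=[-]

Answer: bid=102 ask=-
bid=102 ask=103
bid=102 ask=103
bid=103 ask=-
bid=103 ask=-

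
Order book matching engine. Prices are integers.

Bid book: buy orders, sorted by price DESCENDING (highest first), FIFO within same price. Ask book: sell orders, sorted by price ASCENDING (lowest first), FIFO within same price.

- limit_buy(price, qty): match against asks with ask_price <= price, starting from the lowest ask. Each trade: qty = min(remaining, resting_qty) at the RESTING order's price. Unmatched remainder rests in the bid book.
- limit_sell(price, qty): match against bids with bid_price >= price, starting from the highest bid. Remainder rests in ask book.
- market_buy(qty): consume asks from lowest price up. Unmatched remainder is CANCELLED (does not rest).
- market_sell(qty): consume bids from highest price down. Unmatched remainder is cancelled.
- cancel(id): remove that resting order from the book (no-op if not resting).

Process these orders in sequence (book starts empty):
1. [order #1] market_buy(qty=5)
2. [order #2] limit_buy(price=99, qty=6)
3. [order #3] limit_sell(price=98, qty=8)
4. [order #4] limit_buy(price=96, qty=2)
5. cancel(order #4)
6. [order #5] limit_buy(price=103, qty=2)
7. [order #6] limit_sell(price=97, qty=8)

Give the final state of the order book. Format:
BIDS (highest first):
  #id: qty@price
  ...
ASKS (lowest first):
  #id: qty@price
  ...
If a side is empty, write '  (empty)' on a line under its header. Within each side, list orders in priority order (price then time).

Answer: BIDS (highest first):
  (empty)
ASKS (lowest first):
  #6: 8@97

Derivation:
After op 1 [order #1] market_buy(qty=5): fills=none; bids=[-] asks=[-]
After op 2 [order #2] limit_buy(price=99, qty=6): fills=none; bids=[#2:6@99] asks=[-]
After op 3 [order #3] limit_sell(price=98, qty=8): fills=#2x#3:6@99; bids=[-] asks=[#3:2@98]
After op 4 [order #4] limit_buy(price=96, qty=2): fills=none; bids=[#4:2@96] asks=[#3:2@98]
After op 5 cancel(order #4): fills=none; bids=[-] asks=[#3:2@98]
After op 6 [order #5] limit_buy(price=103, qty=2): fills=#5x#3:2@98; bids=[-] asks=[-]
After op 7 [order #6] limit_sell(price=97, qty=8): fills=none; bids=[-] asks=[#6:8@97]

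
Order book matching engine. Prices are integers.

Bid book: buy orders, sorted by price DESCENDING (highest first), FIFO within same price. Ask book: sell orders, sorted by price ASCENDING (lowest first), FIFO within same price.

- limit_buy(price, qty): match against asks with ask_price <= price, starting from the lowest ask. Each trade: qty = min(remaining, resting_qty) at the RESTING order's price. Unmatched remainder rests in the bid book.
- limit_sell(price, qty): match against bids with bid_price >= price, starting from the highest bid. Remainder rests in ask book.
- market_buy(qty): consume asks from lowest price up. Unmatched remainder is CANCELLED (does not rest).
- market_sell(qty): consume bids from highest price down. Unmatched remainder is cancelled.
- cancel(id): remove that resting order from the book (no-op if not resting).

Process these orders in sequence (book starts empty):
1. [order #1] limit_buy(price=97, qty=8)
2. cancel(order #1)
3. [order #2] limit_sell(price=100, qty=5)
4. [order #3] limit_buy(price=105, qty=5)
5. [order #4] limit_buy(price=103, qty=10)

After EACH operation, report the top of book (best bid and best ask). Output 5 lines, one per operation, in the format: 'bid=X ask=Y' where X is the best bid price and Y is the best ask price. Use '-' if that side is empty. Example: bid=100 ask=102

After op 1 [order #1] limit_buy(price=97, qty=8): fills=none; bids=[#1:8@97] asks=[-]
After op 2 cancel(order #1): fills=none; bids=[-] asks=[-]
After op 3 [order #2] limit_sell(price=100, qty=5): fills=none; bids=[-] asks=[#2:5@100]
After op 4 [order #3] limit_buy(price=105, qty=5): fills=#3x#2:5@100; bids=[-] asks=[-]
After op 5 [order #4] limit_buy(price=103, qty=10): fills=none; bids=[#4:10@103] asks=[-]

Answer: bid=97 ask=-
bid=- ask=-
bid=- ask=100
bid=- ask=-
bid=103 ask=-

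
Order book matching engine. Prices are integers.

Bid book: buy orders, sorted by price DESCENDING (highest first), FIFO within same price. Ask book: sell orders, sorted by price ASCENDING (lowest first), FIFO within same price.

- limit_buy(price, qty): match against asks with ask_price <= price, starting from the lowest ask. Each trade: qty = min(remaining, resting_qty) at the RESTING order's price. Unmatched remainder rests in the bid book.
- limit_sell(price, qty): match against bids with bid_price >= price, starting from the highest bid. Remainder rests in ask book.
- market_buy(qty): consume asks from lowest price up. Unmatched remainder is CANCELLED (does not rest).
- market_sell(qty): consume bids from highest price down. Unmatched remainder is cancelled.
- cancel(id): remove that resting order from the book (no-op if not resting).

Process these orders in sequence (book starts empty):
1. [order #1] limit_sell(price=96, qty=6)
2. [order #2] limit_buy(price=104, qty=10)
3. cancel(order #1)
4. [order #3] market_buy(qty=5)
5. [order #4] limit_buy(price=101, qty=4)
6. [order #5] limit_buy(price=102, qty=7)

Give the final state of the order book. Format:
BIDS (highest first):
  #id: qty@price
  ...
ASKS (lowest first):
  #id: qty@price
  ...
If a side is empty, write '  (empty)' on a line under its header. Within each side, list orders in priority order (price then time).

Answer: BIDS (highest first):
  #2: 4@104
  #5: 7@102
  #4: 4@101
ASKS (lowest first):
  (empty)

Derivation:
After op 1 [order #1] limit_sell(price=96, qty=6): fills=none; bids=[-] asks=[#1:6@96]
After op 2 [order #2] limit_buy(price=104, qty=10): fills=#2x#1:6@96; bids=[#2:4@104] asks=[-]
After op 3 cancel(order #1): fills=none; bids=[#2:4@104] asks=[-]
After op 4 [order #3] market_buy(qty=5): fills=none; bids=[#2:4@104] asks=[-]
After op 5 [order #4] limit_buy(price=101, qty=4): fills=none; bids=[#2:4@104 #4:4@101] asks=[-]
After op 6 [order #5] limit_buy(price=102, qty=7): fills=none; bids=[#2:4@104 #5:7@102 #4:4@101] asks=[-]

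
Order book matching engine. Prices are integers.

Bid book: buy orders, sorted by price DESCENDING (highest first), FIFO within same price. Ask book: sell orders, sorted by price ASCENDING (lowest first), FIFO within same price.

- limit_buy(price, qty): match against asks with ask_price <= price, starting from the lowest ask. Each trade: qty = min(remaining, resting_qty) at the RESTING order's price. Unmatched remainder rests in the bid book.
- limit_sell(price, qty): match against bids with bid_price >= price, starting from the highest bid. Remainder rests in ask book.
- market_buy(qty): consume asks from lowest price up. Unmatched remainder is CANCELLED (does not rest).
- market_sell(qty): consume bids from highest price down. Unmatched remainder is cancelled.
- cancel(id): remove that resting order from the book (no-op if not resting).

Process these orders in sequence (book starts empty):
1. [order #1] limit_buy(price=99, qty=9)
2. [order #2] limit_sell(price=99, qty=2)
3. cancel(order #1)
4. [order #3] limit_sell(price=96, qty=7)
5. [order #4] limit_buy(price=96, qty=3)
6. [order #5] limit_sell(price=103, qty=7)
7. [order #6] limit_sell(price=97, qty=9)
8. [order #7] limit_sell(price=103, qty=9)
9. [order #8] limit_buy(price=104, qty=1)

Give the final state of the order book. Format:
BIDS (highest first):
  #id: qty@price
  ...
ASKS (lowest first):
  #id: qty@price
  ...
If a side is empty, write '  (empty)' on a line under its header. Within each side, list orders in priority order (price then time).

Answer: BIDS (highest first):
  (empty)
ASKS (lowest first):
  #3: 3@96
  #6: 9@97
  #5: 7@103
  #7: 9@103

Derivation:
After op 1 [order #1] limit_buy(price=99, qty=9): fills=none; bids=[#1:9@99] asks=[-]
After op 2 [order #2] limit_sell(price=99, qty=2): fills=#1x#2:2@99; bids=[#1:7@99] asks=[-]
After op 3 cancel(order #1): fills=none; bids=[-] asks=[-]
After op 4 [order #3] limit_sell(price=96, qty=7): fills=none; bids=[-] asks=[#3:7@96]
After op 5 [order #4] limit_buy(price=96, qty=3): fills=#4x#3:3@96; bids=[-] asks=[#3:4@96]
After op 6 [order #5] limit_sell(price=103, qty=7): fills=none; bids=[-] asks=[#3:4@96 #5:7@103]
After op 7 [order #6] limit_sell(price=97, qty=9): fills=none; bids=[-] asks=[#3:4@96 #6:9@97 #5:7@103]
After op 8 [order #7] limit_sell(price=103, qty=9): fills=none; bids=[-] asks=[#3:4@96 #6:9@97 #5:7@103 #7:9@103]
After op 9 [order #8] limit_buy(price=104, qty=1): fills=#8x#3:1@96; bids=[-] asks=[#3:3@96 #6:9@97 #5:7@103 #7:9@103]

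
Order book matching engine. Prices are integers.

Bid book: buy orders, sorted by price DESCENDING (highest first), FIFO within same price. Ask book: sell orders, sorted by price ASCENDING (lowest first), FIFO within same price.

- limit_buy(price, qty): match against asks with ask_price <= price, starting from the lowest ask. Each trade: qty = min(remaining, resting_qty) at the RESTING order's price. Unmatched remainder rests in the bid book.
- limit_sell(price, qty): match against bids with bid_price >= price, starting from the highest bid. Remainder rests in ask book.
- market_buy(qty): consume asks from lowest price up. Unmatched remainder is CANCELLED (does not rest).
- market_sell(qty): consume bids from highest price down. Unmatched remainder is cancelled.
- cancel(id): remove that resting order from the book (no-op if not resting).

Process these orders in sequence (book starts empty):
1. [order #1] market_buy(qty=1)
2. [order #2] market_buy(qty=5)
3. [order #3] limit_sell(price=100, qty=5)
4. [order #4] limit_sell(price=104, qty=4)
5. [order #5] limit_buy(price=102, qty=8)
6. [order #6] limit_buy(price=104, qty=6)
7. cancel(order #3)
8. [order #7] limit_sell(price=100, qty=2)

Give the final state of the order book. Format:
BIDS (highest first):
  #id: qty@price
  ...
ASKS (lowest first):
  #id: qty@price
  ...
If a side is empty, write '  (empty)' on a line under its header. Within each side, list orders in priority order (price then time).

Answer: BIDS (highest first):
  #5: 3@102
ASKS (lowest first):
  (empty)

Derivation:
After op 1 [order #1] market_buy(qty=1): fills=none; bids=[-] asks=[-]
After op 2 [order #2] market_buy(qty=5): fills=none; bids=[-] asks=[-]
After op 3 [order #3] limit_sell(price=100, qty=5): fills=none; bids=[-] asks=[#3:5@100]
After op 4 [order #4] limit_sell(price=104, qty=4): fills=none; bids=[-] asks=[#3:5@100 #4:4@104]
After op 5 [order #5] limit_buy(price=102, qty=8): fills=#5x#3:5@100; bids=[#5:3@102] asks=[#4:4@104]
After op 6 [order #6] limit_buy(price=104, qty=6): fills=#6x#4:4@104; bids=[#6:2@104 #5:3@102] asks=[-]
After op 7 cancel(order #3): fills=none; bids=[#6:2@104 #5:3@102] asks=[-]
After op 8 [order #7] limit_sell(price=100, qty=2): fills=#6x#7:2@104; bids=[#5:3@102] asks=[-]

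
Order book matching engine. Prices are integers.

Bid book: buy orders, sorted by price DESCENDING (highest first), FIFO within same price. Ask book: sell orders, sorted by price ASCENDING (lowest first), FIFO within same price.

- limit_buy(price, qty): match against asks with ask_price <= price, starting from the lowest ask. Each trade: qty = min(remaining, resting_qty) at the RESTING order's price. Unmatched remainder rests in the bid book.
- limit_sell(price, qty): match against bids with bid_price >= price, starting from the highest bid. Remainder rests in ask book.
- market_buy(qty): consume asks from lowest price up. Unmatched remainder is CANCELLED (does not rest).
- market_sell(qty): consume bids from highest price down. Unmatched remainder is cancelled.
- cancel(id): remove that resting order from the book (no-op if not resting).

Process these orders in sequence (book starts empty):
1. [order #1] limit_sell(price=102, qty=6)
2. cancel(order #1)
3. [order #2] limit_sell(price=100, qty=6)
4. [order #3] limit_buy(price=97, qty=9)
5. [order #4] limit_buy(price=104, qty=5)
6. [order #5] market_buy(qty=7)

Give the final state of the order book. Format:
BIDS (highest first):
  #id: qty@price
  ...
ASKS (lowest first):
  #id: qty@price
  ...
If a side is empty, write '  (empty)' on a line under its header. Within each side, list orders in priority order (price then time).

Answer: BIDS (highest first):
  #3: 9@97
ASKS (lowest first):
  (empty)

Derivation:
After op 1 [order #1] limit_sell(price=102, qty=6): fills=none; bids=[-] asks=[#1:6@102]
After op 2 cancel(order #1): fills=none; bids=[-] asks=[-]
After op 3 [order #2] limit_sell(price=100, qty=6): fills=none; bids=[-] asks=[#2:6@100]
After op 4 [order #3] limit_buy(price=97, qty=9): fills=none; bids=[#3:9@97] asks=[#2:6@100]
After op 5 [order #4] limit_buy(price=104, qty=5): fills=#4x#2:5@100; bids=[#3:9@97] asks=[#2:1@100]
After op 6 [order #5] market_buy(qty=7): fills=#5x#2:1@100; bids=[#3:9@97] asks=[-]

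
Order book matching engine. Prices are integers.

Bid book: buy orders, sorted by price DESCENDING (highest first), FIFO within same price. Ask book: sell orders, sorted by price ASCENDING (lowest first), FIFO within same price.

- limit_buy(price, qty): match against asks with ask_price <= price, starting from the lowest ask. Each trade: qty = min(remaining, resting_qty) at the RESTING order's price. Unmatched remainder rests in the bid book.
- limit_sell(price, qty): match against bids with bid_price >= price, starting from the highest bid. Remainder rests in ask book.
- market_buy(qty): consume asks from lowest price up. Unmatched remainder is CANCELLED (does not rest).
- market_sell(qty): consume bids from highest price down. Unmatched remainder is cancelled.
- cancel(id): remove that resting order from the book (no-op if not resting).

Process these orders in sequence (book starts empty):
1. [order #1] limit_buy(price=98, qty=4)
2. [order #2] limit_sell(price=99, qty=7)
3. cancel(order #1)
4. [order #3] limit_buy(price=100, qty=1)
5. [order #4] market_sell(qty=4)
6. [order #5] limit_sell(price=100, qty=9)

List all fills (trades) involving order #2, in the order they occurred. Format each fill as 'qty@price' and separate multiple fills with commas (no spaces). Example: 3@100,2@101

Answer: 1@99

Derivation:
After op 1 [order #1] limit_buy(price=98, qty=4): fills=none; bids=[#1:4@98] asks=[-]
After op 2 [order #2] limit_sell(price=99, qty=7): fills=none; bids=[#1:4@98] asks=[#2:7@99]
After op 3 cancel(order #1): fills=none; bids=[-] asks=[#2:7@99]
After op 4 [order #3] limit_buy(price=100, qty=1): fills=#3x#2:1@99; bids=[-] asks=[#2:6@99]
After op 5 [order #4] market_sell(qty=4): fills=none; bids=[-] asks=[#2:6@99]
After op 6 [order #5] limit_sell(price=100, qty=9): fills=none; bids=[-] asks=[#2:6@99 #5:9@100]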